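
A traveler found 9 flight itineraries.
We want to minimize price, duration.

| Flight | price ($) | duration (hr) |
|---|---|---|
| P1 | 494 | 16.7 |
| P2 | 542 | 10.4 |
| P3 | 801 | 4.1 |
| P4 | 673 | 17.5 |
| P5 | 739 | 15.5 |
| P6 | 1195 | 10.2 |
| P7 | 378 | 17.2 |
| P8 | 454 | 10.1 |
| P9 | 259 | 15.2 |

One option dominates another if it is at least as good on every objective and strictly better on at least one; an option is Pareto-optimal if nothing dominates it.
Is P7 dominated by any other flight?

P9 vs P7: price 259≤378, duration 15.2≤17.2 — P9 is at least as good on every objective and strictly better on at least one, so P9 dominates P7.

Yes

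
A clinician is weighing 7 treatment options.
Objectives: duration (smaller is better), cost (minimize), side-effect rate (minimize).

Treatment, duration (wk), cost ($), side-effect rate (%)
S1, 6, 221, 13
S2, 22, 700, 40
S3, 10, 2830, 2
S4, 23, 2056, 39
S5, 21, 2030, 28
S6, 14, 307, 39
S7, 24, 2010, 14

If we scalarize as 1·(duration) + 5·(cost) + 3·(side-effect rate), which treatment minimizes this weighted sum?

S1

S1: 1·6 + 5·221 + 3·13 = 1150
S2: 1·22 + 5·700 + 3·40 = 3642
S3: 1·10 + 5·2830 + 3·2 = 14166
S4: 1·23 + 5·2056 + 3·39 = 10420
S5: 1·21 + 5·2030 + 3·28 = 10255
S6: 1·14 + 5·307 + 3·39 = 1666
S7: 1·24 + 5·2010 + 3·14 = 10116
Lowest: S1 at 1150.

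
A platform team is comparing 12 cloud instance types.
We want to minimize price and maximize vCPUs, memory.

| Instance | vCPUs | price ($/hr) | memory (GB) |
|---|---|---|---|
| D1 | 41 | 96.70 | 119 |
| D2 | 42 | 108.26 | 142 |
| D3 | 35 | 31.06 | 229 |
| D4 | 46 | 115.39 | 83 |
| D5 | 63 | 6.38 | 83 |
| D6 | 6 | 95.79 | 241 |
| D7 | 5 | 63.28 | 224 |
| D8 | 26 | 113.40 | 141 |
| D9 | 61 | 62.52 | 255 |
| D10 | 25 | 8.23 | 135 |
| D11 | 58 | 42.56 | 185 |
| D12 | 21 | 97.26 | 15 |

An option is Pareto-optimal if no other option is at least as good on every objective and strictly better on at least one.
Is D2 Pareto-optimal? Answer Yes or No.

D9 vs D2: vCPUs 61≥42, price 62.52≤108.26, memory 255≥142 — D9 is at least as good on every objective and strictly better on at least one, so D9 dominates D2.

No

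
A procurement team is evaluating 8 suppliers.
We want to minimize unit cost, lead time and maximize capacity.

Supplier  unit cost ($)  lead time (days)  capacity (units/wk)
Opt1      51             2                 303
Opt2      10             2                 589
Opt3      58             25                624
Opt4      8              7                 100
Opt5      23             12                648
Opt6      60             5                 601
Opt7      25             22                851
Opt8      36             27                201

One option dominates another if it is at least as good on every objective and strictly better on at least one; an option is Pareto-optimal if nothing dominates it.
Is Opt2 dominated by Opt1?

No

Opt1 vs Opt2: Opt1 is worse on unit cost (51 vs 10), so it does not dominate Opt2.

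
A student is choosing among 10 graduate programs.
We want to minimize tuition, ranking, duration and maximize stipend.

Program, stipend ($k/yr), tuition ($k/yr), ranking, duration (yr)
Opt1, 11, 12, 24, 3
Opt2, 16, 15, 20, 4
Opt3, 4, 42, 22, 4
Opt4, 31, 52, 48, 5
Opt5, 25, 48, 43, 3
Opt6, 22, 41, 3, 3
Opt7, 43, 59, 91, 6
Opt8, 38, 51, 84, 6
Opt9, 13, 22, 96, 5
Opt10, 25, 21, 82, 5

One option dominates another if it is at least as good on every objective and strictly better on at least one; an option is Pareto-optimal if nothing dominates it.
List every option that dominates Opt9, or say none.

Opt2, Opt10

Opt2: stipend 16≥13, tuition 15≤22, ranking 20≤96, duration 4≤5 — dominates Opt9.
Opt10: stipend 25≥13, tuition 21≤22, ranking 82≤96, duration 5≤5 — dominates Opt9.
Others (Opt1, Opt3, Opt4, Opt5, Opt6, Opt7, Opt8) are each worse than Opt9 on at least one objective.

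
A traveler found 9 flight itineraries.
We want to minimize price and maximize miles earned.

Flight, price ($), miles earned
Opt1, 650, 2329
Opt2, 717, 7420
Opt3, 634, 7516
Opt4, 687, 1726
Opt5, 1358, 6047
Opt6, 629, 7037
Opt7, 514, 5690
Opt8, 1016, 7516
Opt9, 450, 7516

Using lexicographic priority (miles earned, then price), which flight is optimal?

First maximize miles earned: best is 7516, kept {Opt3, Opt8, Opt9}.
Then minimize price: best is 450, kept {Opt9}.

Opt9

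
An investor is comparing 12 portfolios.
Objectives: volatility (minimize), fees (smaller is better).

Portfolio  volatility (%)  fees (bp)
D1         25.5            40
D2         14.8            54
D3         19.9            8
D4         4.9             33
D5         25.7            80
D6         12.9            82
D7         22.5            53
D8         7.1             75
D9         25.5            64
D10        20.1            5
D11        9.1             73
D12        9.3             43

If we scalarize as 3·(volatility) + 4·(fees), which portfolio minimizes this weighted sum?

D10

D1: 3·25.5 + 4·40 = 236.5
D2: 3·14.8 + 4·54 = 260.4
D3: 3·19.9 + 4·8 = 91.7
D4: 3·4.9 + 4·33 = 146.7
D5: 3·25.7 + 4·80 = 397.1
D6: 3·12.9 + 4·82 = 366.7
D7: 3·22.5 + 4·53 = 279.5
D8: 3·7.1 + 4·75 = 321.3
D9: 3·25.5 + 4·64 = 332.5
D10: 3·20.1 + 4·5 = 80.3
D11: 3·9.1 + 4·73 = 319.3
D12: 3·9.3 + 4·43 = 199.9
Lowest: D10 at 80.3.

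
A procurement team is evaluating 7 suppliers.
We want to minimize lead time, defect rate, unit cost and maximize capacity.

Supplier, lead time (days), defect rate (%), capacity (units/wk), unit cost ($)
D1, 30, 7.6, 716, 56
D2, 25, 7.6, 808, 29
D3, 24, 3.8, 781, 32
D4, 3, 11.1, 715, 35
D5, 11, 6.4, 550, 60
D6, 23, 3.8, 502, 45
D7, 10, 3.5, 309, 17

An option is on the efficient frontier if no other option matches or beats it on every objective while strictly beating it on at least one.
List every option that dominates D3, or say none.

D1: worse on lead time (30 vs 24).
D2: worse on lead time (25 vs 24).
D4: worse on defect rate (11.1 vs 3.8).
D5: worse on defect rate (6.4 vs 3.8).
D6: worse on capacity (502 vs 781).
D7: worse on capacity (309 vs 781).
No option dominates D3.

none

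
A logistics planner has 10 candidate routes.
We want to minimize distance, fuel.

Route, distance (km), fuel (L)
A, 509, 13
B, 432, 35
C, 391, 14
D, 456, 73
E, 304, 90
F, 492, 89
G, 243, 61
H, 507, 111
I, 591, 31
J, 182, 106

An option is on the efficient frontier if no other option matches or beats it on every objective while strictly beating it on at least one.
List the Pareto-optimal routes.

A, C, G, J

A: not dominated (best fuel).
B: dominated by C (distance 391≤432, fuel 14≤35).
C: not dominated.
D: dominated by B (distance 432≤456, fuel 35≤73).
E: dominated by G (distance 243≤304, fuel 61≤90).
F: dominated by B (distance 432≤492, fuel 35≤89).
G: not dominated.
H: dominated by B (distance 432≤507, fuel 35≤111).
I: dominated by A (distance 509≤591, fuel 13≤31).
J: not dominated (best distance).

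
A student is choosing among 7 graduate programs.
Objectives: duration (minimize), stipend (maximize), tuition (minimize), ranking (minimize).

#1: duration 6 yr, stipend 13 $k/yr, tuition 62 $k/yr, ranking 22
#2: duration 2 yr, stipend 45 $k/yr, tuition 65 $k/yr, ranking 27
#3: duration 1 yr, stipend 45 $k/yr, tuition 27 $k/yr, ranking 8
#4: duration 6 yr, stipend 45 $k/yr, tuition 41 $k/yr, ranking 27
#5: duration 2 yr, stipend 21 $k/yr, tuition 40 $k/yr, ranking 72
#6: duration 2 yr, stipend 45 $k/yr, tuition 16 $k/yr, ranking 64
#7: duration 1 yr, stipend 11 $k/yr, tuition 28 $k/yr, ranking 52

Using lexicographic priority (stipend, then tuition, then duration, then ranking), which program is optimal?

First maximize stipend: best is 45, kept {#2, #3, #4, #6}.
Then minimize tuition: best is 16, kept {#6}.

#6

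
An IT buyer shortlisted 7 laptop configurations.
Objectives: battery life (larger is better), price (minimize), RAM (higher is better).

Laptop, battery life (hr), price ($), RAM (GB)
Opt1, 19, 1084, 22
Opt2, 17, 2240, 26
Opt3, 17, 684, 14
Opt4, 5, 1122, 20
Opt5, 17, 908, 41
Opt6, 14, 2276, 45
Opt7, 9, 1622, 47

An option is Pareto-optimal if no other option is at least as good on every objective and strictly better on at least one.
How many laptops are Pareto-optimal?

5

Opt1: not dominated (best battery life).
Opt2: dominated by Opt5 (battery life 17≥17, price 908≤2240, RAM 41≥26).
Opt3: not dominated (best price).
Opt4: dominated by Opt1 (battery life 19≥5, price 1084≤1122, RAM 22≥20).
Opt5: not dominated.
Opt6: not dominated.
Opt7: not dominated (best RAM).
Pareto-optimal: Opt1, Opt3, Opt5, Opt6, Opt7 → 5.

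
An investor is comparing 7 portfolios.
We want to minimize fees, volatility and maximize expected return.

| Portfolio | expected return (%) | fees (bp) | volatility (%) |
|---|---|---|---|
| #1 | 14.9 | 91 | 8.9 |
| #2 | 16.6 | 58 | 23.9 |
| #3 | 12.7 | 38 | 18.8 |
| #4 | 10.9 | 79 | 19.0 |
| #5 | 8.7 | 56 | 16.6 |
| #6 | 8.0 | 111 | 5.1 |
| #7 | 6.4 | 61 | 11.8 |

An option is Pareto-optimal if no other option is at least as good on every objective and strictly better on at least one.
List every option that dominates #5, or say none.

#1: worse on fees (91 vs 56).
#2: worse on fees (58 vs 56).
#3: worse on volatility (18.8 vs 16.6).
#4: worse on fees (79 vs 56).
#6: worse on expected return (8.0 vs 8.7).
#7: worse on expected return (6.4 vs 8.7).
No option dominates #5.

none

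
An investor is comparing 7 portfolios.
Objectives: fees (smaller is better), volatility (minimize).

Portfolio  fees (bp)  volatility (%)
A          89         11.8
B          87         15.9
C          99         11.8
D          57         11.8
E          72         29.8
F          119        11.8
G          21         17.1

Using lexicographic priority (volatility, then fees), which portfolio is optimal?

D

First minimize volatility: best is 11.8, kept {A, C, D, F}.
Then minimize fees: best is 57, kept {D}.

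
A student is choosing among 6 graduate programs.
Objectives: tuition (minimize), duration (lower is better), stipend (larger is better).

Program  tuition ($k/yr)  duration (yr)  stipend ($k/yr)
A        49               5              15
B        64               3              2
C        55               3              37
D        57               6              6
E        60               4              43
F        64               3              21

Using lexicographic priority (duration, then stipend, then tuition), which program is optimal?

First minimize duration: best is 3, kept {B, C, F}.
Then maximize stipend: best is 37, kept {C}.

C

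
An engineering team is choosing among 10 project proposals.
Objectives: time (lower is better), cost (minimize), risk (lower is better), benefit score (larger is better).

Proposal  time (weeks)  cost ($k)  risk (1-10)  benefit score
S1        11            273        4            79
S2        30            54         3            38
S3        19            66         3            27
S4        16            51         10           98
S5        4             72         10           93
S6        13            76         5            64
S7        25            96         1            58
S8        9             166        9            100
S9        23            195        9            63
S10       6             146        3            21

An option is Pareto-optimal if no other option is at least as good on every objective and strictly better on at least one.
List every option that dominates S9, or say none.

S6, S8

S6: time 13≤23, cost 76≤195, risk 5≤9, benefit score 64≥63 — dominates S9.
S8: time 9≤23, cost 166≤195, risk 9≤9, benefit score 100≥63 — dominates S9.
Others (S1, S2, S3, S4, S5, S7, S10) are each worse than S9 on at least one objective.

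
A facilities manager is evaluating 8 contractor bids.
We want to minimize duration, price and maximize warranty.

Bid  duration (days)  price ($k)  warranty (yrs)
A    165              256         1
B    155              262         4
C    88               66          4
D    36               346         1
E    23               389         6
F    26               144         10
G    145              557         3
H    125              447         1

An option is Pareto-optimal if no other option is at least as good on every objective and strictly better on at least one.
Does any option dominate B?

C vs B: duration 88≤155, price 66≤262, warranty 4≥4 — C is at least as good on every objective and strictly better on at least one, so C dominates B.

Yes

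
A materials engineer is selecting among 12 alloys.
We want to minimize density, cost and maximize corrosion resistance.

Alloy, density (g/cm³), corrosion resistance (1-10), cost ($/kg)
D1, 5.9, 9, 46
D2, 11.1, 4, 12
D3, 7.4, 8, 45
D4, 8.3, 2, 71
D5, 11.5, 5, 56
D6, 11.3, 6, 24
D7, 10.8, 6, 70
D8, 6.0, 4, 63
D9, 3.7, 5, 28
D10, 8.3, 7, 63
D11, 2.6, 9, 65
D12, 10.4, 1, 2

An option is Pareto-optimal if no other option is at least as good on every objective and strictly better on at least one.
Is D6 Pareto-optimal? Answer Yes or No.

Yes

D1: worse on cost (46 vs 24).
D2: worse on corrosion resistance (4 vs 6).
D3: worse on cost (45 vs 24).
D4: worse on corrosion resistance (2 vs 6).
D5: worse on density (11.5 vs 11.3).
D7: worse on cost (70 vs 24).
D8: worse on corrosion resistance (4 vs 6).
D9: worse on corrosion resistance (5 vs 6).
D10: worse on cost (63 vs 24).
D11: worse on cost (65 vs 24).
D12: worse on corrosion resistance (1 vs 6).
No option is at least as good as D6 on every objective and strictly better on one.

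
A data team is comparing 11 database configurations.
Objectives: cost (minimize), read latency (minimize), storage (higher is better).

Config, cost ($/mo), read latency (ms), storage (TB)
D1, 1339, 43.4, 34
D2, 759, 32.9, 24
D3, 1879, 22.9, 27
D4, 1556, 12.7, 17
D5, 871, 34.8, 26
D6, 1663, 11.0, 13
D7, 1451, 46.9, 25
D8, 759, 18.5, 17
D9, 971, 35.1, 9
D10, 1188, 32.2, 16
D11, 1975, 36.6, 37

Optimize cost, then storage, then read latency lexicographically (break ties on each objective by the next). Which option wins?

D2

First minimize cost: best is 759, kept {D2, D8}.
Then maximize storage: best is 24, kept {D2}.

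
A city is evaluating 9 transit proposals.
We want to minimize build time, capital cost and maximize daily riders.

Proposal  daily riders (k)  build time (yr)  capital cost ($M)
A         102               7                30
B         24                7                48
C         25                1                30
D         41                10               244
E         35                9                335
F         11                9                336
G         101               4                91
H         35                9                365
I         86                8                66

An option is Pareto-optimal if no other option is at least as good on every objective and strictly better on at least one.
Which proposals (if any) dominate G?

none

A: worse on build time (7 vs 4).
B: worse on daily riders (24 vs 101).
C: worse on daily riders (25 vs 101).
D: worse on daily riders (41 vs 101).
E: worse on daily riders (35 vs 101).
F: worse on daily riders (11 vs 101).
H: worse on daily riders (35 vs 101).
I: worse on daily riders (86 vs 101).
No option dominates G.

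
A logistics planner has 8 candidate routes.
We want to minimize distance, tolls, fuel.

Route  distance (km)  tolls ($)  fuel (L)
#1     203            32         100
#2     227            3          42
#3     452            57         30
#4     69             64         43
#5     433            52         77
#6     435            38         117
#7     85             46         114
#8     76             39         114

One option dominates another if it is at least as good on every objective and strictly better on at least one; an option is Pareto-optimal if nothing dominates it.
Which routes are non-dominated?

#1: not dominated.
#2: not dominated (best tolls).
#3: not dominated (best fuel).
#4: not dominated (best distance).
#5: dominated by #2 (distance 227≤433, tolls 3≤52, fuel 42≤77).
#6: dominated by #1 (distance 203≤435, tolls 32≤38, fuel 100≤117).
#7: dominated by #8 (distance 76≤85, tolls 39≤46, fuel 114≤114).
#8: not dominated.

#1, #2, #3, #4, #8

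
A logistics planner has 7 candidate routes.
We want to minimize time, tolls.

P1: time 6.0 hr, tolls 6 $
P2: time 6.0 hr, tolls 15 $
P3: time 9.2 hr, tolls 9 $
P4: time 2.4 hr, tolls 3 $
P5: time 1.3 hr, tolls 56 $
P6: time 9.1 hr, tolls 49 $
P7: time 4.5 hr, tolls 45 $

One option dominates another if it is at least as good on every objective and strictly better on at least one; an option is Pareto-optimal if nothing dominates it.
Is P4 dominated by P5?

P5 vs P4: P5 is worse on tolls (56 vs 3), so it does not dominate P4.

No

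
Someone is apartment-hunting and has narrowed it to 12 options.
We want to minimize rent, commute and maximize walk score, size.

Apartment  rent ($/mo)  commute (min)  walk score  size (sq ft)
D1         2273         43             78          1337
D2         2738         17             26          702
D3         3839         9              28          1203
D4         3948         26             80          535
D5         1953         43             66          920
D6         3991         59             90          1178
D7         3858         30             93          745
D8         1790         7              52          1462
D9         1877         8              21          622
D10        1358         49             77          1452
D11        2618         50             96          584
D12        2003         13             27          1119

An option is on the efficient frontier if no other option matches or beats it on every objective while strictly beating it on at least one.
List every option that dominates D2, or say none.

D8, D12

D8: rent 1790≤2738, commute 7≤17, walk score 52≥26, size 1462≥702 — dominates D2.
D12: rent 2003≤2738, commute 13≤17, walk score 27≥26, size 1119≥702 — dominates D2.
Others (D1, D3, D4, D5, D6, D7, D9, D10, D11) are each worse than D2 on at least one objective.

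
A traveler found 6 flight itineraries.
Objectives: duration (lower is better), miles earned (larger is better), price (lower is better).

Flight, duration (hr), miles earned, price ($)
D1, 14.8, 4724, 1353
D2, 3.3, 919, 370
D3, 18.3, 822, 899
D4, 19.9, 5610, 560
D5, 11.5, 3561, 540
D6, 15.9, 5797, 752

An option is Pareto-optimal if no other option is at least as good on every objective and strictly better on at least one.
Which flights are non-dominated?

D1, D2, D4, D5, D6

D1: not dominated.
D2: not dominated (best duration).
D3: dominated by D2 (duration 3.3≤18.3, miles earned 919≥822, price 370≤899).
D4: not dominated.
D5: not dominated.
D6: not dominated (best miles earned).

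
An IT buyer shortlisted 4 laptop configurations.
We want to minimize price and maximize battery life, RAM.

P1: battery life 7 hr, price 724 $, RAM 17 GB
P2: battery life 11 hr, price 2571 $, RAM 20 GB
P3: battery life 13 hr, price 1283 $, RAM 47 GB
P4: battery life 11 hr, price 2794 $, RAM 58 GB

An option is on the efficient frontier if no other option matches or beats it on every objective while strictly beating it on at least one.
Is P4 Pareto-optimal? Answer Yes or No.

P1: worse on battery life (7 vs 11).
P2: worse on RAM (20 vs 58).
P3: worse on RAM (47 vs 58).
No option is at least as good as P4 on every objective and strictly better on one.

Yes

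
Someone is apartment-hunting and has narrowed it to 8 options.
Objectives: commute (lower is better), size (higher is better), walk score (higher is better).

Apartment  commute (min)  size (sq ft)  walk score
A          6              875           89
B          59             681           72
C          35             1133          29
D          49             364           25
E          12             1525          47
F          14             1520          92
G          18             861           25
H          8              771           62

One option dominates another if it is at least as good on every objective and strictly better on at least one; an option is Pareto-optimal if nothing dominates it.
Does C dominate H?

C vs H: C is worse on commute (35 vs 8), so it does not dominate H.

No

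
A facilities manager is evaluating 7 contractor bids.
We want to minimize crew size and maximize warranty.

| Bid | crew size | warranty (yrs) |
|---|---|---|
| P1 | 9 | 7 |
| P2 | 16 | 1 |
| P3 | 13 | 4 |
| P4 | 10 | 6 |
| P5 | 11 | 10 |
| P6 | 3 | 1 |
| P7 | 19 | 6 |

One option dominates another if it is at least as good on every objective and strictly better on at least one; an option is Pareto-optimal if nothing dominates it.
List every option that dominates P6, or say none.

none

P1: worse on crew size (9 vs 3).
P2: worse on crew size (16 vs 3).
P3: worse on crew size (13 vs 3).
P4: worse on crew size (10 vs 3).
P5: worse on crew size (11 vs 3).
P7: worse on crew size (19 vs 3).
No option dominates P6.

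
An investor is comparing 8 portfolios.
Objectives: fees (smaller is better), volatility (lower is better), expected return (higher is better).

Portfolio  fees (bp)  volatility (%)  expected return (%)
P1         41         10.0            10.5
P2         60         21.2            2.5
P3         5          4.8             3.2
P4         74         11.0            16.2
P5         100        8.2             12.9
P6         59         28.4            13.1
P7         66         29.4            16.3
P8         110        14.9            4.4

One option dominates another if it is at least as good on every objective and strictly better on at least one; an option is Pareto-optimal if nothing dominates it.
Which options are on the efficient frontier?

P1: not dominated.
P2: dominated by P1 (fees 41≤60, volatility 10.0≤21.2, expected return 10.5≥2.5).
P3: not dominated (best fees).
P4: not dominated.
P5: not dominated.
P6: not dominated.
P7: not dominated (best expected return).
P8: dominated by P1 (fees 41≤110, volatility 10.0≤14.9, expected return 10.5≥4.4).

P1, P3, P4, P5, P6, P7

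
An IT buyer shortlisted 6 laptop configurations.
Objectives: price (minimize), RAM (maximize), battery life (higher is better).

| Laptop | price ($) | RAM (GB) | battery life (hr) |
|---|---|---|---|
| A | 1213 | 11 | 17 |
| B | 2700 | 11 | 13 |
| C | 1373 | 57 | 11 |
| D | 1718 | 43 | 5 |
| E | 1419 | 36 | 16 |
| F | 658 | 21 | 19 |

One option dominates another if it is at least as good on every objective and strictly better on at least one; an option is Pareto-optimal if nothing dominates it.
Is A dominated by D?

No

D vs A: D is worse on price (1718 vs 1213), so it does not dominate A.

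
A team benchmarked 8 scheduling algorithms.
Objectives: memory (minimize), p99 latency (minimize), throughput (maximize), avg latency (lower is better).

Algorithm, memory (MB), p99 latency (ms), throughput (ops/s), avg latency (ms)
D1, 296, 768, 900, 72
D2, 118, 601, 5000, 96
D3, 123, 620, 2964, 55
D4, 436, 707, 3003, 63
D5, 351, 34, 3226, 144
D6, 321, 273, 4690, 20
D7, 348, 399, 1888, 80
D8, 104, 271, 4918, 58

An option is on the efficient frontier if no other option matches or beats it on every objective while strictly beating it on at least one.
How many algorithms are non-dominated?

5

D1: dominated by D3 (memory 123≤296, p99 latency 620≤768, throughput 2964≥900, avg latency 55≤72).
D2: not dominated (best throughput).
D3: not dominated.
D4: dominated by D6 (memory 321≤436, p99 latency 273≤707, throughput 4690≥3003, avg latency 20≤63).
D5: not dominated (best p99 latency).
D6: not dominated (best avg latency).
D7: dominated by D6 (memory 321≤348, p99 latency 273≤399, throughput 4690≥1888, avg latency 20≤80).
D8: not dominated (best memory).
Pareto-optimal: D2, D3, D5, D6, D8 → 5.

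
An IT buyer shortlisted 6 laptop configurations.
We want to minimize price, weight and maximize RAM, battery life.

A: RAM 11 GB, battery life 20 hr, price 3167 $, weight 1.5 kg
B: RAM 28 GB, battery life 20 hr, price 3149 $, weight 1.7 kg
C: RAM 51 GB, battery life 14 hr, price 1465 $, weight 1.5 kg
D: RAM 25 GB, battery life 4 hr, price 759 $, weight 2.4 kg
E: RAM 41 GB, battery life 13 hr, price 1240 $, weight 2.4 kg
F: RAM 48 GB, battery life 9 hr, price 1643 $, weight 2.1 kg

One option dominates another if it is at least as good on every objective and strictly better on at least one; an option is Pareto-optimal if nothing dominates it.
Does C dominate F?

C vs F: RAM 51≥48, battery life 14≥9, price 1465≤1643, weight 1.5≤2.1 — C is at least as good on every objective with at least one strict improvement.

Yes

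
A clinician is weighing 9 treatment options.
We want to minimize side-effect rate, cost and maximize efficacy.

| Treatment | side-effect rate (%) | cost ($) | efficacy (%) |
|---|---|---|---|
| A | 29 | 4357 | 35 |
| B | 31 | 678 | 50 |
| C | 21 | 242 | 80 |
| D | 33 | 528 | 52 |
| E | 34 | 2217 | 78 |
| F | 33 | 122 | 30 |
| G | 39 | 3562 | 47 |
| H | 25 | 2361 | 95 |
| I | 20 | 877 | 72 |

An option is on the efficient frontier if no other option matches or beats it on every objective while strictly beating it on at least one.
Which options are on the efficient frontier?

C, F, H, I

A: dominated by C (side-effect rate 21≤29, cost 242≤4357, efficacy 80≥35).
B: dominated by C (side-effect rate 21≤31, cost 242≤678, efficacy 80≥50).
C: not dominated.
D: dominated by C (side-effect rate 21≤33, cost 242≤528, efficacy 80≥52).
E: dominated by C (side-effect rate 21≤34, cost 242≤2217, efficacy 80≥78).
F: not dominated (best cost).
G: dominated by B (side-effect rate 31≤39, cost 678≤3562, efficacy 50≥47).
H: not dominated (best efficacy).
I: not dominated (best side-effect rate).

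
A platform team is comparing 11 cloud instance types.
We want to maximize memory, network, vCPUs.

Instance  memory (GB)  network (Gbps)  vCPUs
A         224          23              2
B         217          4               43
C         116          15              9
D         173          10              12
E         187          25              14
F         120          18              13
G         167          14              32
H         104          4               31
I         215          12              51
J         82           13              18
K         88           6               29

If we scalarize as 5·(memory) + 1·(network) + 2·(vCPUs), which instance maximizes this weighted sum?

I

A: 5·224 + 1·23 + 2·2 = 1147
B: 5·217 + 1·4 + 2·43 = 1175
C: 5·116 + 1·15 + 2·9 = 613
D: 5·173 + 1·10 + 2·12 = 899
E: 5·187 + 1·25 + 2·14 = 988
F: 5·120 + 1·18 + 2·13 = 644
G: 5·167 + 1·14 + 2·32 = 913
H: 5·104 + 1·4 + 2·31 = 586
I: 5·215 + 1·12 + 2·51 = 1189
J: 5·82 + 1·13 + 2·18 = 459
K: 5·88 + 1·6 + 2·29 = 504
Highest: I at 1189.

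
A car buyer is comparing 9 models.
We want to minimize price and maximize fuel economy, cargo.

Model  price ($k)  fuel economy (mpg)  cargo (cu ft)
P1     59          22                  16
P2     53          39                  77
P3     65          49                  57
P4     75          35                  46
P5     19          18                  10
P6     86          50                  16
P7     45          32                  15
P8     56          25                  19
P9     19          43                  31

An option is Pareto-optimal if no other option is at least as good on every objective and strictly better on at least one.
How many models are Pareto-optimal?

4

P1: dominated by P2 (price 53≤59, fuel economy 39≥22, cargo 77≥16).
P2: not dominated (best cargo).
P3: not dominated.
P4: dominated by P2 (price 53≤75, fuel economy 39≥35, cargo 77≥46).
P5: dominated by P9 (price 19≤19, fuel economy 43≥18, cargo 31≥10).
P6: not dominated (best fuel economy).
P7: dominated by P9 (price 19≤45, fuel economy 43≥32, cargo 31≥15).
P8: dominated by P2 (price 53≤56, fuel economy 39≥25, cargo 77≥19).
P9: not dominated.
Pareto-optimal: P2, P3, P6, P9 → 4.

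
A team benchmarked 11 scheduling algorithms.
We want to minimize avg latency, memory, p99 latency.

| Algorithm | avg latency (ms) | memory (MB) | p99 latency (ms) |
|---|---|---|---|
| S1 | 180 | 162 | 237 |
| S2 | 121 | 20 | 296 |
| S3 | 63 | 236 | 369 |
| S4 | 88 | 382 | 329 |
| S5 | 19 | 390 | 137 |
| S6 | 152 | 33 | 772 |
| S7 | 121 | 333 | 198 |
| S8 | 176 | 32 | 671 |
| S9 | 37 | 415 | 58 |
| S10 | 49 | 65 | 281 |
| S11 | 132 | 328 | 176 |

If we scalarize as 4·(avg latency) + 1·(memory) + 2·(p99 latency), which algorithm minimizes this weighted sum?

S9

S1: 4·180 + 1·162 + 2·237 = 1356
S2: 4·121 + 1·20 + 2·296 = 1096
S3: 4·63 + 1·236 + 2·369 = 1226
S4: 4·88 + 1·382 + 2·329 = 1392
S5: 4·19 + 1·390 + 2·137 = 740
S6: 4·152 + 1·33 + 2·772 = 2185
S7: 4·121 + 1·333 + 2·198 = 1213
S8: 4·176 + 1·32 + 2·671 = 2078
S9: 4·37 + 1·415 + 2·58 = 679
S10: 4·49 + 1·65 + 2·281 = 823
S11: 4·132 + 1·328 + 2·176 = 1208
Lowest: S9 at 679.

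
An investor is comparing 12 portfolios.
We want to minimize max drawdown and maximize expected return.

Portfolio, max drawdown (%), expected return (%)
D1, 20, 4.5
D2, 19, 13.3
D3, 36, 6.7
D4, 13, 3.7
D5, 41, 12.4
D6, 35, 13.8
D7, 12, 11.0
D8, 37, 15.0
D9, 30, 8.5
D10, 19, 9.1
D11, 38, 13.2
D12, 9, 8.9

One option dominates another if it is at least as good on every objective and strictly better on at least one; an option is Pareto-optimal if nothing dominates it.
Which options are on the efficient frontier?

D1: dominated by D2 (max drawdown 19≤20, expected return 13.3≥4.5).
D2: not dominated.
D3: dominated by D2 (max drawdown 19≤36, expected return 13.3≥6.7).
D4: dominated by D7 (max drawdown 12≤13, expected return 11.0≥3.7).
D5: dominated by D2 (max drawdown 19≤41, expected return 13.3≥12.4).
D6: not dominated.
D7: not dominated.
D8: not dominated (best expected return).
D9: dominated by D2 (max drawdown 19≤30, expected return 13.3≥8.5).
D10: dominated by D2 (max drawdown 19≤19, expected return 13.3≥9.1).
D11: dominated by D2 (max drawdown 19≤38, expected return 13.3≥13.2).
D12: not dominated (best max drawdown).

D2, D6, D7, D8, D12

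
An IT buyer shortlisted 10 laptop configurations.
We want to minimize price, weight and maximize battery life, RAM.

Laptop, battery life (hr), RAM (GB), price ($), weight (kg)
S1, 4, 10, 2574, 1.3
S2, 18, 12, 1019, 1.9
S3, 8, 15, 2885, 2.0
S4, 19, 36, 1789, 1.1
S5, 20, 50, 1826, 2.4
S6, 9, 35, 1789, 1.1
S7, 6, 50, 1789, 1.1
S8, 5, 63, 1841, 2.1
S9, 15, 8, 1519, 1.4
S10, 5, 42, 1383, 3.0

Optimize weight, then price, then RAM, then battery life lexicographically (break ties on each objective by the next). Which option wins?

First minimize weight: best is 1.1, kept {S4, S6, S7}.
Then minimize price: best is 1789, kept {S4, S6, S7}.
Then maximize RAM: best is 50, kept {S7}.

S7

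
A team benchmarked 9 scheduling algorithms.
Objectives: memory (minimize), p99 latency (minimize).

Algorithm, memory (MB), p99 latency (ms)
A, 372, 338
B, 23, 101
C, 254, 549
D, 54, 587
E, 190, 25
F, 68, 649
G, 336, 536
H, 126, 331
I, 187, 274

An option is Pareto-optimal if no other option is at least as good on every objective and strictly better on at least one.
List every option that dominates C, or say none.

B: memory 23≤254, p99 latency 101≤549 — dominates C.
E: memory 190≤254, p99 latency 25≤549 — dominates C.
H: memory 126≤254, p99 latency 331≤549 — dominates C.
I: memory 187≤254, p99 latency 274≤549 — dominates C.
Others (A, D, F, G) are each worse than C on at least one objective.

B, E, H, I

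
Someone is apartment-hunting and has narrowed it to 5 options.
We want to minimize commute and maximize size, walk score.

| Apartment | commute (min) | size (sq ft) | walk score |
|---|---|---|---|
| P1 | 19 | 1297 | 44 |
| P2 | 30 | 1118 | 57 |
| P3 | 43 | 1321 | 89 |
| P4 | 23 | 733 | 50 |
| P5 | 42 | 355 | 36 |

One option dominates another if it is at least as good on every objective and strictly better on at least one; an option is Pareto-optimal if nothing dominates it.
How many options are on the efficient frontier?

4

P1: not dominated (best commute).
P2: not dominated.
P3: not dominated (best size).
P4: not dominated.
P5: dominated by P1 (commute 19≤42, size 1297≥355, walk score 44≥36).
Pareto-optimal: P1, P2, P3, P4 → 4.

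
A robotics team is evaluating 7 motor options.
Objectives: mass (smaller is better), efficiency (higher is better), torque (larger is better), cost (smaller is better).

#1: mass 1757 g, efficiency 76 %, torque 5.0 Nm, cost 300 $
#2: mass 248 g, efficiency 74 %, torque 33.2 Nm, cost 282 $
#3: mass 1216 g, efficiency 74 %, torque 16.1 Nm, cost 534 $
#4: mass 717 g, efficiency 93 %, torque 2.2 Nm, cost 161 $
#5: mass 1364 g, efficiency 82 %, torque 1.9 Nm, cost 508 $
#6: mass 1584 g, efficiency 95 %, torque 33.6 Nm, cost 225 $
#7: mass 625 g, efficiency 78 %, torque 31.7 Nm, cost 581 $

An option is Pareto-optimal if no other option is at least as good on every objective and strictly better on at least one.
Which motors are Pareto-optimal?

#1: dominated by #6 (mass 1584≤1757, efficiency 95≥76, torque 33.6≥5.0, cost 225≤300).
#2: not dominated (best mass).
#3: dominated by #2 (mass 248≤1216, efficiency 74≥74, torque 33.2≥16.1, cost 282≤534).
#4: not dominated (best cost).
#5: dominated by #4 (mass 717≤1364, efficiency 93≥82, torque 2.2≥1.9, cost 161≤508).
#6: not dominated (best efficiency).
#7: not dominated.

#2, #4, #6, #7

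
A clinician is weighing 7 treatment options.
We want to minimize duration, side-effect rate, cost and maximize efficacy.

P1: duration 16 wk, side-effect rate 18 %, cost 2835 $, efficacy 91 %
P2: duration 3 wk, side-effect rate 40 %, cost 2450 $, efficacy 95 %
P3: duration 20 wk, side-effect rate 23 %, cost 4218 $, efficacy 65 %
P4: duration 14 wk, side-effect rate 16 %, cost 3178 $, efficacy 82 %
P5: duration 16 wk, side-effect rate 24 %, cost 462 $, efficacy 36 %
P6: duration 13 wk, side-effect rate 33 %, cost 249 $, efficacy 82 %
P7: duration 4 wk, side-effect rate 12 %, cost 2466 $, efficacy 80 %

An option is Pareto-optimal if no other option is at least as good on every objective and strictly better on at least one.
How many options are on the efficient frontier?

6

P1: not dominated.
P2: not dominated (best duration).
P3: dominated by P1 (duration 16≤20, side-effect rate 18≤23, cost 2835≤4218, efficacy 91≥65).
P4: not dominated.
P5: not dominated.
P6: not dominated (best cost).
P7: not dominated (best side-effect rate).
Pareto-optimal: P1, P2, P4, P5, P6, P7 → 6.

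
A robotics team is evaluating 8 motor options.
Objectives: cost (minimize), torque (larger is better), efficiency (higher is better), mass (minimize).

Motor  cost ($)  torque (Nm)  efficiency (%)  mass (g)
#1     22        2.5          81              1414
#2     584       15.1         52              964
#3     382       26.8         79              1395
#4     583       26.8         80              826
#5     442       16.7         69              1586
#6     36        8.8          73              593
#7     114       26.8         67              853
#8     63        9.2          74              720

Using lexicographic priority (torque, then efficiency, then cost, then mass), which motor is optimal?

First maximize torque: best is 26.8, kept {#3, #4, #7}.
Then maximize efficiency: best is 80, kept {#4}.

#4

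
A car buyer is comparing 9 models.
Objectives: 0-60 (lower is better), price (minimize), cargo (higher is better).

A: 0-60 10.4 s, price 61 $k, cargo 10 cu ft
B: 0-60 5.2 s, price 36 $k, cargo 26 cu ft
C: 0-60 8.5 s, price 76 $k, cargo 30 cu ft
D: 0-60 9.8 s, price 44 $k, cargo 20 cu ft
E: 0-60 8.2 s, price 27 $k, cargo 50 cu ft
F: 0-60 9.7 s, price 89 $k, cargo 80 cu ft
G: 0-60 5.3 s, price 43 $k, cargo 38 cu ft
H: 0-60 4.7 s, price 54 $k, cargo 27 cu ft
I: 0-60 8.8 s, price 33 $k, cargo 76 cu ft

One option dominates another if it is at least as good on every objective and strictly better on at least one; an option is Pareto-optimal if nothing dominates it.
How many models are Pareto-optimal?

6

A: dominated by B (0-60 5.2≤10.4, price 36≤61, cargo 26≥10).
B: not dominated.
C: dominated by E (0-60 8.2≤8.5, price 27≤76, cargo 50≥30).
D: dominated by B (0-60 5.2≤9.8, price 36≤44, cargo 26≥20).
E: not dominated (best price).
F: not dominated (best cargo).
G: not dominated.
H: not dominated (best 0-60).
I: not dominated.
Pareto-optimal: B, E, F, G, H, I → 6.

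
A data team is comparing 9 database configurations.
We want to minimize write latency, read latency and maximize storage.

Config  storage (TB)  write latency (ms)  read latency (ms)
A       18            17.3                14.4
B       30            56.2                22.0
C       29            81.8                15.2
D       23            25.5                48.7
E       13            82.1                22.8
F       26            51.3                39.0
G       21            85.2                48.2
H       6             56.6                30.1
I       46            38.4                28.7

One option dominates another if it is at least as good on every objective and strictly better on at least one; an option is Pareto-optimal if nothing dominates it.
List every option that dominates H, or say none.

A, B, I

A: storage 18≥6, write latency 17.3≤56.6, read latency 14.4≤30.1 — dominates H.
B: storage 30≥6, write latency 56.2≤56.6, read latency 22.0≤30.1 — dominates H.
I: storage 46≥6, write latency 38.4≤56.6, read latency 28.7≤30.1 — dominates H.
Others (C, D, E, F, G) are each worse than H on at least one objective.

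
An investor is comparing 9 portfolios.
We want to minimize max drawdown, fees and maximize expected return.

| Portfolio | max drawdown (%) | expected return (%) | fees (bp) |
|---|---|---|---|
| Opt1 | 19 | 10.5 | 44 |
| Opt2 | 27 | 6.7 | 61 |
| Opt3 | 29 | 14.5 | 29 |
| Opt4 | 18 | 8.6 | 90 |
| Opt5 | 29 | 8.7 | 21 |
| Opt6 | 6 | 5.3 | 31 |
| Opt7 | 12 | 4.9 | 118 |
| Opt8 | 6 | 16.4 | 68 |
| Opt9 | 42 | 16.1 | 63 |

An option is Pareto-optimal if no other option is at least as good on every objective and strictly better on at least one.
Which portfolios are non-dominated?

Opt1: not dominated.
Opt2: dominated by Opt1 (max drawdown 19≤27, expected return 10.5≥6.7, fees 44≤61).
Opt3: not dominated.
Opt4: dominated by Opt8 (max drawdown 6≤18, expected return 16.4≥8.6, fees 68≤90).
Opt5: not dominated (best fees).
Opt6: not dominated.
Opt7: dominated by Opt6 (max drawdown 6≤12, expected return 5.3≥4.9, fees 31≤118).
Opt8: not dominated (best expected return).
Opt9: not dominated.

Opt1, Opt3, Opt5, Opt6, Opt8, Opt9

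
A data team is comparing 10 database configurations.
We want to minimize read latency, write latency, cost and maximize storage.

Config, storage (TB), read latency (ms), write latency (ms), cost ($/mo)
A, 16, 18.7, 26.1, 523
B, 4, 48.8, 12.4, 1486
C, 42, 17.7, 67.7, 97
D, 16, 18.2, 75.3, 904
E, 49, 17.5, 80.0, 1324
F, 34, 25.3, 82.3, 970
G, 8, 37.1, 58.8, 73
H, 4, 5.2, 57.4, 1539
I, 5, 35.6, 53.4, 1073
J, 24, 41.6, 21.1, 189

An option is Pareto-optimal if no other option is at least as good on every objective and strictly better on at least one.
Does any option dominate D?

C vs D: storage 42≥16, read latency 17.7≤18.2, write latency 67.7≤75.3, cost 97≤904 — C is at least as good on every objective and strictly better on at least one, so C dominates D.

Yes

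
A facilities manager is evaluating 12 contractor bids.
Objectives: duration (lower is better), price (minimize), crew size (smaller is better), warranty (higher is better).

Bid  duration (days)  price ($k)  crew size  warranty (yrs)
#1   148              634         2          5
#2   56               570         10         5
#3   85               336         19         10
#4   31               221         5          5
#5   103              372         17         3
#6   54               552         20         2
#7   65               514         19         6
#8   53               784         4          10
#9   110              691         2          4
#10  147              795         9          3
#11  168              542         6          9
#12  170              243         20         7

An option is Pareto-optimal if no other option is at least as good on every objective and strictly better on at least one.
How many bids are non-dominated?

#1: not dominated.
#2: dominated by #4 (duration 31≤56, price 221≤570, crew size 5≤10, warranty 5≥5).
#3: not dominated.
#4: not dominated (best duration).
#5: dominated by #4 (duration 31≤103, price 221≤372, crew size 5≤17, warranty 5≥3).
#6: dominated by #4 (duration 31≤54, price 221≤552, crew size 5≤20, warranty 5≥2).
#7: not dominated.
#8: not dominated.
#9: not dominated.
#10: dominated by #4 (duration 31≤147, price 221≤795, crew size 5≤9, warranty 5≥3).
#11: not dominated.
#12: not dominated.
Pareto-optimal: #1, #3, #4, #7, #8, #9, #11, #12 → 8.

8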